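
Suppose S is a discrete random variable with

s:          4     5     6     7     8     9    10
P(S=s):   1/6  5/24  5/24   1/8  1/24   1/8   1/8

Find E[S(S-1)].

40.25

E[S(S-1)] = Σ s(s-1)·P(S=s)
 = 12·1/6 + 20·5/24 + 30·5/24 + 42·1/8 + 56·1/24 + 72·1/8 + 90·1/8
 = 2 + 25/6 + 25/4 + 21/4 + 7/3 + 9 + 45/4
 = 161/4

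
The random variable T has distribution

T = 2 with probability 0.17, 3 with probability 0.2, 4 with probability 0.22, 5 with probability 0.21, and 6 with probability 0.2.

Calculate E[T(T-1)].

E[T(T-1)] = Σ t(t-1)·P(T=t)
 = 2·0.17 + 6·0.2 + 12·0.22 + 20·0.21 + 30·0.2
 = 0.34 + 1.2 + 2.64 + 4.2 + 6
 = 14.38

14.38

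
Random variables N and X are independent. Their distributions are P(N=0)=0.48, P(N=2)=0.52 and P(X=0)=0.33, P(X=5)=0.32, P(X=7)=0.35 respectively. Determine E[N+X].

5.09

E[N+X] = Σ_n Σ_x (n+x) · P(N=n)P(X=x)
 = 0·0.1584 + 5·0.1536 + 7·0.168 + 2·0.1716 + 7·0.1664 + 9·0.182
 = 0 + 0.768 + 1.176 + 0.3432 + 1.1648 + 1.638
 = 5.09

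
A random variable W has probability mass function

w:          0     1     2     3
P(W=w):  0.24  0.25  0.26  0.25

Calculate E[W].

1.52

E[W] = Σ w·P(W=w)
 = 0·0.24 + 1·0.25 + 2·0.26 + 3·0.25
 = 0 + 0.25 + 0.52 + 0.75
 = 1.52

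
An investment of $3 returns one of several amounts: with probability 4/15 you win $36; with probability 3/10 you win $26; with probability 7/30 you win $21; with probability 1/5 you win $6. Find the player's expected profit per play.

20.5

E[payout] = 36·4/15 + 26·3/10 + 21·7/30 + 6·1/5
 = 48/5 + 39/5 + 49/10 + 6/5
 = 47/2
Net = 47/2 - 3 = 41/2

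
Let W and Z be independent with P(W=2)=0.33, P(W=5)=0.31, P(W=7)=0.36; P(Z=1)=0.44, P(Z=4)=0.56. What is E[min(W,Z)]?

E[min(W,Z)] = Σ_w Σ_z min(w,z) · P(W=w)P(Z=z)
 = 1·0.1452 + 2·0.1848 + 1·0.1364 + 4·0.1736 + 1·0.1584 + 4·0.2016
 = 0.1452 + 0.3696 + 0.1364 + 0.6944 + 0.1584 + 0.8064
 = 2.3104

2.3104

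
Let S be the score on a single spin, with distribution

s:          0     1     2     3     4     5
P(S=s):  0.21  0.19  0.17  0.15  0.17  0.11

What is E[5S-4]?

7.05

E[5S-4] = Σ (5s-4)·P(S=s)
 = (-4)·0.21 + 1·0.19 + 6·0.17 + 11·0.15 + 16·0.17 + 21·0.11
 = (-0.84) + 0.19 + 1.02 + 1.65 + 2.72 + 2.31
 = 7.05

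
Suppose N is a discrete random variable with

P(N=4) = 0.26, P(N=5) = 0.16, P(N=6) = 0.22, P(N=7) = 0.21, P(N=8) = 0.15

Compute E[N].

E[N] = Σ n·P(N=n)
 = 4·0.26 + 5·0.16 + 6·0.22 + 7·0.21 + 8·0.15
 = 1.04 + 0.8 + 1.32 + 1.47 + 1.2
 = 5.83

5.83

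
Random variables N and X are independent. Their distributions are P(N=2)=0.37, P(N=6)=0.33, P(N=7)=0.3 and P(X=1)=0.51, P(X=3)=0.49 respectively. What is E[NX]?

E[NX] = Σ_n Σ_x nx · P(N=n)P(X=x)
 = 2·0.1887 + 6·0.1813 + 6·0.1683 + 18·0.1617 + 7·0.153 + 21·0.147
 = 0.3774 + 1.0878 + 1.0098 + 2.9106 + 1.071 + 3.087
 = 9.5436

9.5436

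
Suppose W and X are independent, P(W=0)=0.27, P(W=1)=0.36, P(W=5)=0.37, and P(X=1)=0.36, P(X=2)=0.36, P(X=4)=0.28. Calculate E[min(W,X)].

E[min(W,X)] = Σ_w Σ_x min(w,x) · P(W=w)P(X=x)
 = 0·0.0972 + 0·0.0972 + 0·0.0756 + 1·0.1296 + 1·0.1296 + 1·0.1008 + 1·0.1332 + 2·0.1332 + 4·0.1036
 = 0 + 0 + 0 + 0.1296 + 0.1296 + 0.1008 + 0.1332 + 0.2664 + 0.4144
 = 1.174

1.174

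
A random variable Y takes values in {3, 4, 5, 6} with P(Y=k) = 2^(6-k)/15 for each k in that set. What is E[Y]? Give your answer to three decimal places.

3.733

E[Y] = Σ y·P(Y=y)
 = 3·8/15 + 4·4/15 + 5·2/15 + 6·1/15
 = 8/5 + 16/15 + 2/3 + 2/5
 = 56/15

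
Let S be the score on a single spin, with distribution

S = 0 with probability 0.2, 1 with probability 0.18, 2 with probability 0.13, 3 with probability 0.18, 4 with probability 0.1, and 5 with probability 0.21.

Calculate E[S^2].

E[S^2] = Σ s^2·P(S=s)
 = 0·0.2 + 1·0.18 + 4·0.13 + 9·0.18 + 16·0.1 + 25·0.21
 = 0 + 0.18 + 0.52 + 1.62 + 1.6 + 5.25
 = 9.17

9.17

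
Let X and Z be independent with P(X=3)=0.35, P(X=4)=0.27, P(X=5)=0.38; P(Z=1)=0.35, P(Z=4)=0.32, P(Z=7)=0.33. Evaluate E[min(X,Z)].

E[min(X,Z)] = Σ_x Σ_z min(x,z) · P(X=x)P(Z=z)
 = 1·0.1225 + 3·0.112 + 3·0.1155 + 1·0.0945 + 4·0.0864 + 4·0.0891 + 1·0.133 + 4·0.1216 + 5·0.1254
 = 0.1225 + 0.336 + 0.3465 + 0.0945 + 0.3456 + 0.3564 + 0.133 + 0.4864 + 0.627
 = 2.8479

2.8479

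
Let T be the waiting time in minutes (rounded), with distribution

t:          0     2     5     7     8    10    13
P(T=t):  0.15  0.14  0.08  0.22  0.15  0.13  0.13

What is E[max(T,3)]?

7

E[max(T,3)] = Σ max(t,3)·P(T=t)
 = 3·0.15 + 3·0.14 + 5·0.08 + 7·0.22 + 8·0.15 + 10·0.13 + 13·0.13
 = 0.45 + 0.42 + 0.4 + 1.54 + 1.2 + 1.3 + 1.69
 = 7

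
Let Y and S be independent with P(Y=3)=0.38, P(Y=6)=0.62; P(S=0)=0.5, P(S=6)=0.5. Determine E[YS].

E[YS] = Σ_y Σ_s ys · P(Y=y)P(S=s)
 = 0·0.19 + 18·0.19 + 0·0.31 + 36·0.31
 = 0 + 3.42 + 0 + 11.16
 = 14.58

14.58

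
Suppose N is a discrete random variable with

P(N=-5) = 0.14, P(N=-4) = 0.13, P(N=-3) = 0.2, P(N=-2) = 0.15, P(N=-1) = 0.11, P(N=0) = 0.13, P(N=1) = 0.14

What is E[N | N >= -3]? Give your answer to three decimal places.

-1.192

P(N >= -3) = 0.2 + 0.15 + 0.11 + 0.13 + 0.14 = 0.73.
E[N | N >= -3] = [(-3)·0.2 + (-2)·0.15 + (-1)·0.11 + 0·0.13 + 1·0.14] / 0.73
 = -0.87 / 0.73
 = -87/73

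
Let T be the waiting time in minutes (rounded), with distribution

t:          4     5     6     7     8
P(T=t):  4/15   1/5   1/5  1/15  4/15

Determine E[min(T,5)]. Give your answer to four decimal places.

E[min(T,5)] = Σ min(t,5)·P(T=t)
 = 4·4/15 + 5·1/5 + 5·1/5 + 5·1/15 + 5·4/15
 = 16/15 + 1 + 1 + 1/3 + 4/3
 = 71/15

4.7333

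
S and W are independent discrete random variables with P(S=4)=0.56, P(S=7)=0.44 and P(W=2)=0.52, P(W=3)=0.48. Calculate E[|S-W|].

2.84

E[|S-W|] = Σ_s Σ_w |s-w| · P(S=s)P(W=w)
 = 2·0.2912 + 1·0.2688 + 5·0.2288 + 4·0.2112
 = 0.5824 + 0.2688 + 1.144 + 0.8448
 = 2.84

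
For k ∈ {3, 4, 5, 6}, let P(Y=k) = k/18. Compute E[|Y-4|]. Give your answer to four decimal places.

1.1111

E[|Y-4|] = Σ |y-4|·P(Y=y)
 = 1·1/6 + 0·2/9 + 1·5/18 + 2·1/3
 = 1/6 + 0 + 5/18 + 2/3
 = 10/9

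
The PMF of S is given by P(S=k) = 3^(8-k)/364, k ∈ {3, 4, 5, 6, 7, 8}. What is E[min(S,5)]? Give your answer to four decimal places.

E[min(S,5)] = Σ min(s,5)·P(S=s)
 = 3·243/364 + 4·81/364 + 5·27/364 + 5·9/364 + 5·3/364 + 5·1/364
 = 729/364 + 81/91 + 135/364 + 45/364 + 15/364 + 5/364
 = 179/52

3.4423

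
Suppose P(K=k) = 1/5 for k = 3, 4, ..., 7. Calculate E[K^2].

E[K^2] = Σ k^2·P(K=k)
 = 9·1/5 + 16·1/5 + 25·1/5 + 36·1/5 + 49·1/5
 = 9/5 + 16/5 + 5 + 36/5 + 49/5
 = 27

27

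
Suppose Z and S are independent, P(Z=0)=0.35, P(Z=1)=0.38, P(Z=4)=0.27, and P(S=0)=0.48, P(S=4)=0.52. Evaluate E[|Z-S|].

E[|Z-S|] = Σ_z Σ_s |z-s| · P(Z=z)P(S=s)
 = 0·0.168 + 4·0.182 + 1·0.1824 + 3·0.1976 + 4·0.1296 + 0·0.1404
 = 0 + 0.728 + 0.1824 + 0.5928 + 0.5184 + 0
 = 2.0216

2.0216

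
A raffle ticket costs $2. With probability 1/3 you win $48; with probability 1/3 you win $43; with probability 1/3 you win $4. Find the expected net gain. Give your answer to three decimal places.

29.667

E[payout] = 48·1/3 + 43·1/3 + 4·1/3
 = 16 + 43/3 + 4/3
 = 95/3
Net = 95/3 - 2 = 89/3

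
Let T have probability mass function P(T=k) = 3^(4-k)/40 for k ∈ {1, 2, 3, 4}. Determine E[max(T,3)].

3.025

E[max(T,3)] = Σ max(t,3)·P(T=t)
 = 3·27/40 + 3·9/40 + 3·3/40 + 4·1/40
 = 81/40 + 27/40 + 9/40 + 1/10
 = 121/40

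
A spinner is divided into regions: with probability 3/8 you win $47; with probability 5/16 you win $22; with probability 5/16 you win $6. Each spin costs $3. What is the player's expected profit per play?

23.375

E[payout] = 47·3/8 + 22·5/16 + 6·5/16
 = 141/8 + 55/8 + 15/8
 = 211/8
Net = 211/8 - 3 = 187/8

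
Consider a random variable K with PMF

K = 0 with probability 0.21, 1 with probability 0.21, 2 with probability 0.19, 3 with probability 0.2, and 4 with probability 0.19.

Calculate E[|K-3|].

E[|K-3|] = Σ |k-3|·P(K=k)
 = 3·0.21 + 2·0.21 + 1·0.19 + 0·0.2 + 1·0.19
 = 0.63 + 0.42 + 0.19 + 0 + 0.19
 = 1.43

1.43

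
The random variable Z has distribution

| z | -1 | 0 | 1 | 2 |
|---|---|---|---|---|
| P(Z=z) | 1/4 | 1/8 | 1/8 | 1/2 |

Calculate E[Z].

0.875

E[Z] = Σ z·P(Z=z)
 = (-1)·1/4 + 0·1/8 + 1·1/8 + 2·1/2
 = (-1/4) + 0 + 1/8 + 1
 = 7/8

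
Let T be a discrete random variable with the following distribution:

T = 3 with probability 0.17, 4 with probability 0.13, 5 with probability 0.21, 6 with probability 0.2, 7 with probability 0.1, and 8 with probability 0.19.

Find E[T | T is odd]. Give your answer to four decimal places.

4.7083

P(T is odd) = 0.17 + 0.21 + 0.1 = 0.48.
E[T | T is odd] = [3·0.17 + 5·0.21 + 7·0.1] / 0.48
 = 2.26 / 0.48
 = 113/24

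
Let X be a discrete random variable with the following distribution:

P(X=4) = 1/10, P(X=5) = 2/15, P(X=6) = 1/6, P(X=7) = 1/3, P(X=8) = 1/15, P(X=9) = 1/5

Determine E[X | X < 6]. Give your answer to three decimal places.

P(X < 6) = 1/10 + 2/15 = 7/30.
E[X | X < 6] = [4·1/10 + 5·2/15] / (7/30)
 = 16/15 / (7/30)
 = 32/7

4.571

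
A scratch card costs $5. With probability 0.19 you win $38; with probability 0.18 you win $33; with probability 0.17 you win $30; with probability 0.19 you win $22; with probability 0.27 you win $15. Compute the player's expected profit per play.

E[payout] = 38·0.19 + 33·0.18 + 30·0.17 + 22·0.19 + 15·0.27
 = 7.22 + 5.94 + 5.1 + 4.18 + 4.05
 = 26.49
Net = 26.49 - 5 = 21.49

21.49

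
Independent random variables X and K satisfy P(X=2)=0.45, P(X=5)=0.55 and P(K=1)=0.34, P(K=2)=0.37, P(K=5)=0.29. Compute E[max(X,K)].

E[max(X,K)] = Σ_x Σ_k max(x,k) · P(X=x)P(K=k)
 = 2·0.153 + 2·0.1665 + 5·0.1305 + 5·0.187 + 5·0.2035 + 5·0.1595
 = 0.306 + 0.333 + 0.6525 + 0.935 + 1.0175 + 0.7975
 = 4.0415

4.0415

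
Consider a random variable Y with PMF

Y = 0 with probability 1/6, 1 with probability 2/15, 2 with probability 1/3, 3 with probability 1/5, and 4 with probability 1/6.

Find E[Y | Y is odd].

P(Y is odd) = 2/15 + 1/5 = 1/3.
E[Y | Y is odd] = [1·2/15 + 3·1/5] / (1/3)
 = 11/15 / (1/3)
 = 11/5

2.2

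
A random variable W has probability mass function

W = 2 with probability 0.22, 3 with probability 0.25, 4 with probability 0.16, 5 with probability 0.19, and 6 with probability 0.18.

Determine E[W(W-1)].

E[W(W-1)] = Σ w(w-1)·P(W=w)
 = 2·0.22 + 6·0.25 + 12·0.16 + 20·0.19 + 30·0.18
 = 0.44 + 1.5 + 1.92 + 3.8 + 5.4
 = 13.06

13.06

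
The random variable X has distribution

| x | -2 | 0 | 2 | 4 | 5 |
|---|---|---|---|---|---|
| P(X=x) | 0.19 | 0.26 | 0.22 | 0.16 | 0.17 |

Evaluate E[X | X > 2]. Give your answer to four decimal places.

4.5152

P(X > 2) = 0.16 + 0.17 = 0.33.
E[X | X > 2] = [4·0.16 + 5·0.17] / 0.33
 = 1.49 / 0.33
 = 149/33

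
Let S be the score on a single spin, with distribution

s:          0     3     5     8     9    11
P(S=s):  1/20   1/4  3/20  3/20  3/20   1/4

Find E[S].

6.8

E[S] = Σ s·P(S=s)
 = 0·1/20 + 3·1/4 + 5·3/20 + 8·3/20 + 9·3/20 + 11·1/4
 = 0 + 3/4 + 3/4 + 6/5 + 27/20 + 11/4
 = 34/5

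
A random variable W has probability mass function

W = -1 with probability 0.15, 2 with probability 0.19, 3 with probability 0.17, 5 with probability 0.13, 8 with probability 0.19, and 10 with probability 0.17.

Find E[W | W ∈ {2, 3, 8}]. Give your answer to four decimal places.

P(W ∈ {2, 3, 8}) = 0.19 + 0.17 + 0.19 = 0.55.
E[W | W ∈ {2, 3, 8}] = [2·0.19 + 3·0.17 + 8·0.19] / 0.55
 = 2.41 / 0.55
 = 241/55

4.3818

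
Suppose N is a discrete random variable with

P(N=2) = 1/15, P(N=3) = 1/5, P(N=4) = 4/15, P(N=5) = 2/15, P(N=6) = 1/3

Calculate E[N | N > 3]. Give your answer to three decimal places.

5.091

P(N > 3) = 4/15 + 2/15 + 1/3 = 11/15.
E[N | N > 3] = [4·4/15 + 5·2/15 + 6·1/3] / (11/15)
 = 56/15 / (11/15)
 = 56/11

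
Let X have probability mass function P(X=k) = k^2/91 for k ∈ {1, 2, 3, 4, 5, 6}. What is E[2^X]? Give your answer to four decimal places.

E[2^X] = Σ 2^x·P(X=x)
 = 2·1/91 + 4·4/91 + 8·9/91 + 16·16/91 + 32·25/91 + 64·36/91
 = 2/91 + 16/91 + 72/91 + 256/91 + 800/91 + 2304/91
 = 3450/91

37.9121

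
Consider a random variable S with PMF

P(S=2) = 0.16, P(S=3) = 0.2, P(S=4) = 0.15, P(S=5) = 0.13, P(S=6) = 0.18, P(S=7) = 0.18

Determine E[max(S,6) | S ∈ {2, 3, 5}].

6

P(S ∈ {2, 3, 5}) = 0.16 + 0.2 + 0.13 = 0.49.
E[max(S,6) | S ∈ {2, 3, 5}] = [6·0.16 + 6·0.2 + 6·0.13] / 0.49
 = 2.94 / 0.49
 = 6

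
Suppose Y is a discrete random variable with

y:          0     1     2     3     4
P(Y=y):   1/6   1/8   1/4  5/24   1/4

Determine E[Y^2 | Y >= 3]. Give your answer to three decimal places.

P(Y >= 3) = 5/24 + 1/4 = 11/24.
E[Y^2 | Y >= 3] = [9·5/24 + 16·1/4] / (11/24)
 = 47/8 / (11/24)
 = 141/11

12.818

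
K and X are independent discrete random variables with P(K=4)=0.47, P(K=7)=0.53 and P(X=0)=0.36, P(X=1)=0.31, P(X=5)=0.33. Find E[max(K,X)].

5.7451

E[max(K,X)] = Σ_k Σ_x max(k,x) · P(K=k)P(X=x)
 = 4·0.1692 + 4·0.1457 + 5·0.1551 + 7·0.1908 + 7·0.1643 + 7·0.1749
 = 0.6768 + 0.5828 + 0.7755 + 1.3356 + 1.1501 + 1.2243
 = 5.7451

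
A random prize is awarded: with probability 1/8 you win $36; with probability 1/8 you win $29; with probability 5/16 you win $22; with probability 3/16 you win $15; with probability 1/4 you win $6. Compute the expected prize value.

E[payout] = 36·1/8 + 29·1/8 + 22·5/16 + 15·3/16 + 6·1/4
 = 9/2 + 29/8 + 55/8 + 45/16 + 3/2
 = 309/16

19.3125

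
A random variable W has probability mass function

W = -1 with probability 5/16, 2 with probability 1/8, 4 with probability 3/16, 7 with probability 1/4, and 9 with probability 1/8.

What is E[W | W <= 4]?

1.1

P(W <= 4) = 5/16 + 1/8 + 3/16 = 5/8.
E[W | W <= 4] = [(-1)·5/16 + 2·1/8 + 4·3/16] / (5/8)
 = 11/16 / (5/8)
 = 11/10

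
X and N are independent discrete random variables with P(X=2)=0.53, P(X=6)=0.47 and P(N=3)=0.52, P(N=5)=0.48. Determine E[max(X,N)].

4.9188

E[max(X,N)] = Σ_x Σ_n max(x,n) · P(X=x)P(N=n)
 = 3·0.2756 + 5·0.2544 + 6·0.2444 + 6·0.2256
 = 0.8268 + 1.272 + 1.4664 + 1.3536
 = 4.9188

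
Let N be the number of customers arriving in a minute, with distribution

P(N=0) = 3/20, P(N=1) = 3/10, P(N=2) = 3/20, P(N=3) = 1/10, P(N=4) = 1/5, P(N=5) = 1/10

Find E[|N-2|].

E[|N-2|] = Σ |n-2|·P(N=n)
 = 2·3/20 + 1·3/10 + 0·3/20 + 1·1/10 + 2·1/5 + 3·1/10
 = 3/10 + 3/10 + 0 + 1/10 + 2/5 + 3/10
 = 7/5

1.4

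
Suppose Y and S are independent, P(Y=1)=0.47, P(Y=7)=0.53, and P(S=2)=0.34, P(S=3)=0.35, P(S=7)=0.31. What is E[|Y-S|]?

3.006

E[|Y-S|] = Σ_y Σ_s |y-s| · P(Y=y)P(S=s)
 = 1·0.1598 + 2·0.1645 + 6·0.1457 + 5·0.1802 + 4·0.1855 + 0·0.1643
 = 0.1598 + 0.329 + 0.8742 + 0.901 + 0.742 + 0
 = 3.006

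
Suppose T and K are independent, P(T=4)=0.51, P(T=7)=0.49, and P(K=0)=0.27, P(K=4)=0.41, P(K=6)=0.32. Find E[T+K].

E[T+K] = Σ_t Σ_k (t+k) · P(T=t)P(K=k)
 = 4·0.1377 + 8·0.2091 + 10·0.1632 + 7·0.1323 + 11·0.2009 + 13·0.1568
 = 0.5508 + 1.6728 + 1.632 + 0.9261 + 2.2099 + 2.0384
 = 9.03

9.03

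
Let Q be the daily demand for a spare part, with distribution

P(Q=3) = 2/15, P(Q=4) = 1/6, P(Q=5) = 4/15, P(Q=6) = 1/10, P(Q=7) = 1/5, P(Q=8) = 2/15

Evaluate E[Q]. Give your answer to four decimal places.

E[Q] = Σ q·P(Q=q)
 = 3·2/15 + 4·1/6 + 5·4/15 + 6·1/10 + 7·1/5 + 8·2/15
 = 2/5 + 2/3 + 4/3 + 3/5 + 7/5 + 16/15
 = 82/15

5.4667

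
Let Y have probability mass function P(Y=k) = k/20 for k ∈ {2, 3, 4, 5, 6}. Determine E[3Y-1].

12.5

E[3Y-1] = Σ (3y-1)·P(Y=y)
 = 5·1/10 + 8·3/20 + 11·1/5 + 14·1/4 + 17·3/10
 = 1/2 + 6/5 + 11/5 + 7/2 + 51/10
 = 25/2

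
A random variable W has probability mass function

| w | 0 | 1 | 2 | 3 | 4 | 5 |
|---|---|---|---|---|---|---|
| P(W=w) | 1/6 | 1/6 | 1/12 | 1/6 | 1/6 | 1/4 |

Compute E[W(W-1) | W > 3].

16.8

P(W > 3) = 1/6 + 1/4 = 5/12.
E[W(W-1) | W > 3] = [12·1/6 + 20·1/4] / (5/12)
 = 7 / (5/12)
 = 84/5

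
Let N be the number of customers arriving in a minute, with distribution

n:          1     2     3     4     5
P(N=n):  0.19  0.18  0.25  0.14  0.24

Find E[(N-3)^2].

2.04

E[(N-3)^2] = Σ (n-3)^2·P(N=n)
 = 4·0.19 + 1·0.18 + 0·0.25 + 1·0.14 + 4·0.24
 = 0.76 + 0.18 + 0 + 0.14 + 0.96
 = 2.04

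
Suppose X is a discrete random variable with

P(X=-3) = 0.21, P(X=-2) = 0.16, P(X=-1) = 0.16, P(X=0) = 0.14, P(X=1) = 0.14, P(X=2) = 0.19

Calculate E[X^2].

E[X^2] = Σ x^2·P(X=x)
 = 9·0.21 + 4·0.16 + 1·0.16 + 0·0.14 + 1·0.14 + 4·0.19
 = 1.89 + 0.64 + 0.16 + 0 + 0.14 + 0.76
 = 3.59

3.59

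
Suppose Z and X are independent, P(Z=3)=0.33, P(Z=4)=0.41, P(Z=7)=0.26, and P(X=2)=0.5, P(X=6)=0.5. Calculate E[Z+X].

8.45

E[Z+X] = Σ_z Σ_x (z+x) · P(Z=z)P(X=x)
 = 5·0.165 + 9·0.165 + 6·0.205 + 10·0.205 + 9·0.13 + 13·0.13
 = 0.825 + 1.485 + 1.23 + 2.05 + 1.17 + 1.69
 = 8.45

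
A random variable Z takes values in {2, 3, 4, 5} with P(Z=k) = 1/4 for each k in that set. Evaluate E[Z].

E[Z] = Σ z·P(Z=z)
 = 2·1/4 + 3·1/4 + 4·1/4 + 5·1/4
 = 1/2 + 3/4 + 1 + 5/4
 = 7/2

3.5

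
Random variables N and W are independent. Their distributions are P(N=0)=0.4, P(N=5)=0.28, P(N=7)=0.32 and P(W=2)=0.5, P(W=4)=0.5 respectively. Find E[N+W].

6.64

E[N+W] = Σ_n Σ_w (n+w) · P(N=n)P(W=w)
 = 2·0.2 + 4·0.2 + 7·0.14 + 9·0.14 + 9·0.16 + 11·0.16
 = 0.4 + 0.8 + 0.98 + 1.26 + 1.44 + 1.76
 = 6.64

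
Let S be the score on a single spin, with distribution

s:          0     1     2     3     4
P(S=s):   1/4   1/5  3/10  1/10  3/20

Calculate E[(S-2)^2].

E[(S-2)^2] = Σ (s-2)^2·P(S=s)
 = 4·1/4 + 1·1/5 + 0·3/10 + 1·1/10 + 4·3/20
 = 1 + 1/5 + 0 + 1/10 + 3/5
 = 19/10

1.9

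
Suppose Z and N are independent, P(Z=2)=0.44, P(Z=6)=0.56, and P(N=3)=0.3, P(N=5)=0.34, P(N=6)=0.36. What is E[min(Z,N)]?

E[min(Z,N)] = Σ_z Σ_n min(z,n) · P(Z=z)P(N=n)
 = 2·0.132 + 2·0.1496 + 2·0.1584 + 3·0.168 + 5·0.1904 + 6·0.2016
 = 0.264 + 0.2992 + 0.3168 + 0.504 + 0.952 + 1.2096
 = 3.5456

3.5456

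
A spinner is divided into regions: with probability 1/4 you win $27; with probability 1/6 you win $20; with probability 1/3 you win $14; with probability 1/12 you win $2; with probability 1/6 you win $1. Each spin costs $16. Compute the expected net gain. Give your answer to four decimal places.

-0.9167

E[payout] = 27·1/4 + 20·1/6 + 14·1/3 + 2·1/12 + 1·1/6
 = 27/4 + 10/3 + 14/3 + 1/6 + 1/6
 = 181/12
Net = 181/12 - 16 = -11/12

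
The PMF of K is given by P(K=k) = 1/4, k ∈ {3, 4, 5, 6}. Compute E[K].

4.5

E[K] = Σ k·P(K=k)
 = 3·1/4 + 4·1/4 + 5·1/4 + 6·1/4
 = 3/4 + 1 + 5/4 + 3/2
 = 9/2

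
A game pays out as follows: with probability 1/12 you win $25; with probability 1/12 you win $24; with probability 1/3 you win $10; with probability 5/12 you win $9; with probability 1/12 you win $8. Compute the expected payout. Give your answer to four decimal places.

E[payout] = 25·1/12 + 24·1/12 + 10·1/3 + 9·5/12 + 8·1/12
 = 25/12 + 2 + 10/3 + 15/4 + 2/3
 = 71/6

11.8333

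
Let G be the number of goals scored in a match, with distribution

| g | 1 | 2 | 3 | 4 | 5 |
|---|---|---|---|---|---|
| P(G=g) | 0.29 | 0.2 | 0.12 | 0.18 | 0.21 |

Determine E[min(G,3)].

2.22

E[min(G,3)] = Σ min(g,3)·P(G=g)
 = 1·0.29 + 2·0.2 + 3·0.12 + 3·0.18 + 3·0.21
 = 0.29 + 0.4 + 0.36 + 0.54 + 0.63
 = 2.22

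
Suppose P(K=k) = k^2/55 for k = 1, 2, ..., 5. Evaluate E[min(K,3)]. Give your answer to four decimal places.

E[min(K,3)] = Σ min(k,3)·P(K=k)
 = 1·1/55 + 2·4/55 + 3·9/55 + 3·16/55 + 3·5/11
 = 1/55 + 8/55 + 27/55 + 48/55 + 15/11
 = 159/55

2.8909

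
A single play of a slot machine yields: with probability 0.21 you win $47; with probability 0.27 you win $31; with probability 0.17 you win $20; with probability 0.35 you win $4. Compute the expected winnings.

E[payout] = 47·0.21 + 31·0.27 + 20·0.17 + 4·0.35
 = 9.87 + 8.37 + 3.4 + 1.4
 = 23.04

23.04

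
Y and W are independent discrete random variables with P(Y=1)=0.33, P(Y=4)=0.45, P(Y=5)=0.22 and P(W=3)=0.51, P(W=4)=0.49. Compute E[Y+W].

E[Y+W] = Σ_y Σ_w (y+w) · P(Y=y)P(W=w)
 = 4·0.1683 + 5·0.1617 + 7·0.2295 + 8·0.2205 + 8·0.1122 + 9·0.1078
 = 0.6732 + 0.8085 + 1.6065 + 1.764 + 0.8976 + 0.9702
 = 6.72

6.72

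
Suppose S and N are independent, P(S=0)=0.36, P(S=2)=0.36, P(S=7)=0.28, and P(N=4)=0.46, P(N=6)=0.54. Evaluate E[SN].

E[SN] = Σ_s Σ_n sn · P(S=s)P(N=n)
 = 0·0.1656 + 0·0.1944 + 8·0.1656 + 12·0.1944 + 28·0.1288 + 42·0.1512
 = 0 + 0 + 1.3248 + 2.3328 + 3.6064 + 6.3504
 = 13.6144

13.6144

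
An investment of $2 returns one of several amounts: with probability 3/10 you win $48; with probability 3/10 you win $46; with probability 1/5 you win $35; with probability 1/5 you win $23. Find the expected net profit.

E[payout] = 48·3/10 + 46·3/10 + 35·1/5 + 23·1/5
 = 72/5 + 69/5 + 7 + 23/5
 = 199/5
Net = 199/5 - 2 = 189/5

37.8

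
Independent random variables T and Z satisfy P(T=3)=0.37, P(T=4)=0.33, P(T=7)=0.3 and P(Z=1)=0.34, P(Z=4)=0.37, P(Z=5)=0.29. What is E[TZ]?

14.8131

E[TZ] = Σ_t Σ_z tz · P(T=t)P(Z=z)
 = 3·0.1258 + 12·0.1369 + 15·0.1073 + 4·0.1122 + 16·0.1221 + 20·0.0957 + 7·0.102 + 28·0.111 + 35·0.087
 = 0.3774 + 1.6428 + 1.6095 + 0.4488 + 1.9536 + 1.914 + 0.714 + 3.108 + 3.045
 = 14.8131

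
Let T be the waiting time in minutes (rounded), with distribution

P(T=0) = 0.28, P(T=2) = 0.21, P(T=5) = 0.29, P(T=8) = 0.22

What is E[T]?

3.63

E[T] = Σ t·P(T=t)
 = 0·0.28 + 2·0.21 + 5·0.29 + 8·0.22
 = 0 + 0.42 + 1.45 + 1.76
 = 3.63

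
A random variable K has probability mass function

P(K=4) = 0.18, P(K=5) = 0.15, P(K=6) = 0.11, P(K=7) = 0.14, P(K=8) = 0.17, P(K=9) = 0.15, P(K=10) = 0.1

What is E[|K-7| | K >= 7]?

P(K >= 7) = 0.14 + 0.17 + 0.15 + 0.1 = 0.56.
E[|K-7| | K >= 7] = [0·0.14 + 1·0.17 + 2·0.15 + 3·0.1] / 0.56
 = 0.77 / 0.56
 = 11/8

1.375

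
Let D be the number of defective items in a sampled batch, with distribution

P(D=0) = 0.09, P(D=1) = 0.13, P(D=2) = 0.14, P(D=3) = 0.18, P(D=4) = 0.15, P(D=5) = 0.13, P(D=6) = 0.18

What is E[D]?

E[D] = Σ d·P(D=d)
 = 0·0.09 + 1·0.13 + 2·0.14 + 3·0.18 + 4·0.15 + 5·0.13 + 6·0.18
 = 0 + 0.13 + 0.28 + 0.54 + 0.6 + 0.65 + 1.08
 = 3.28

3.28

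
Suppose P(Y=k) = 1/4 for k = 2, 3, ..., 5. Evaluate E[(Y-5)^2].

E[(Y-5)^2] = Σ (y-5)^2·P(Y=y)
 = 9·1/4 + 4·1/4 + 1·1/4 + 0·1/4
 = 9/4 + 1 + 1/4 + 0
 = 7/2

3.5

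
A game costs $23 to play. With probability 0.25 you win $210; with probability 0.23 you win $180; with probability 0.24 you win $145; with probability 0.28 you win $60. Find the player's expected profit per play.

E[payout] = 210·0.25 + 180·0.23 + 145·0.24 + 60·0.28
 = 52.5 + 41.4 + 34.8 + 16.8
 = 145.5
Net = 145.5 - 23 = 122.5

122.5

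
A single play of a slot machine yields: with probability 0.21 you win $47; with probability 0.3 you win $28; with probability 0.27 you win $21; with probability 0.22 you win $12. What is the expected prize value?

E[payout] = 47·0.21 + 28·0.3 + 21·0.27 + 12·0.22
 = 9.87 + 8.4 + 5.67 + 2.64
 = 26.58

26.58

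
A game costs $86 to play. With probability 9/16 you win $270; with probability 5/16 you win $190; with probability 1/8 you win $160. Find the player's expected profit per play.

E[payout] = 270·9/16 + 190·5/16 + 160·1/8
 = 1215/8 + 475/8 + 20
 = 925/4
Net = 925/4 - 86 = 581/4

145.25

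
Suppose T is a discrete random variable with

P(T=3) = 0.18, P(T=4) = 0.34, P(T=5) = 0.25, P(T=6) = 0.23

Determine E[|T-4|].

0.89

E[|T-4|] = Σ |t-4|·P(T=t)
 = 1·0.18 + 0·0.34 + 1·0.25 + 2·0.23
 = 0.18 + 0 + 0.25 + 0.46
 = 0.89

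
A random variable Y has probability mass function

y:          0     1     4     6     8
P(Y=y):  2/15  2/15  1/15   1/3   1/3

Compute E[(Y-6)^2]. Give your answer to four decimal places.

9.7333

E[(Y-6)^2] = Σ (y-6)^2·P(Y=y)
 = 36·2/15 + 25·2/15 + 4·1/15 + 0·1/3 + 4·1/3
 = 24/5 + 10/3 + 4/15 + 0 + 4/3
 = 146/15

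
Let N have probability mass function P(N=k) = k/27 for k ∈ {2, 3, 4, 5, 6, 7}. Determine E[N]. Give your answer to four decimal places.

5.1481

E[N] = Σ n·P(N=n)
 = 2·2/27 + 3·1/9 + 4·4/27 + 5·5/27 + 6·2/9 + 7·7/27
 = 4/27 + 1/3 + 16/27 + 25/27 + 4/3 + 49/27
 = 139/27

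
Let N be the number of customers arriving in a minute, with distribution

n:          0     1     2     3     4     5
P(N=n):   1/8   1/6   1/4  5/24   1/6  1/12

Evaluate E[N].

2.375

E[N] = Σ n·P(N=n)
 = 0·1/8 + 1·1/6 + 2·1/4 + 3·5/24 + 4·1/6 + 5·1/12
 = 0 + 1/6 + 1/2 + 5/8 + 2/3 + 5/12
 = 19/8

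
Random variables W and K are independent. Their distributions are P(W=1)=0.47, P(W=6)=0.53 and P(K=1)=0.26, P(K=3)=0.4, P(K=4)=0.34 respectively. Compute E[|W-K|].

E[|W-K|] = Σ_w Σ_k |w-k| · P(W=w)P(K=k)
 = 0·0.1222 + 2·0.188 + 3·0.1598 + 5·0.1378 + 3·0.212 + 2·0.1802
 = 0 + 0.376 + 0.4794 + 0.689 + 0.636 + 0.3604
 = 2.5408

2.5408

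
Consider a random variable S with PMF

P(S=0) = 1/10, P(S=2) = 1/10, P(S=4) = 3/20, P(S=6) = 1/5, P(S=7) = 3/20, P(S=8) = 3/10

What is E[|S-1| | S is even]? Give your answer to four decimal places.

P(S is even) = 1/10 + 1/10 + 3/20 + 1/5 + 3/10 = 17/20.
E[|S-1| | S is even] = [1·1/10 + 1·1/10 + 3·3/20 + 5·1/5 + 7·3/10] / (17/20)
 = 15/4 / (17/20)
 = 75/17

4.4118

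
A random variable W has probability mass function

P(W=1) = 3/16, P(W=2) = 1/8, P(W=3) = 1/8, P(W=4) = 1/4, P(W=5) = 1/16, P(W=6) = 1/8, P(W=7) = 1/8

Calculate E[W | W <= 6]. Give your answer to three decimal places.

P(W <= 6) = 3/16 + 1/8 + 1/8 + 1/4 + 1/16 + 1/8 = 7/8.
E[W | W <= 6] = [1·3/16 + 2·1/8 + 3·1/8 + 4·1/4 + 5·1/16 + 6·1/8] / (7/8)
 = 23/8 / (7/8)
 = 23/7

3.286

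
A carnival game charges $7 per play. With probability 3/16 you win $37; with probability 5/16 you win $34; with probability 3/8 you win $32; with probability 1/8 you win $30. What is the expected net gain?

26.3125

E[payout] = 37·3/16 + 34·5/16 + 32·3/8 + 30·1/8
 = 111/16 + 85/8 + 12 + 15/4
 = 533/16
Net = 533/16 - 7 = 421/16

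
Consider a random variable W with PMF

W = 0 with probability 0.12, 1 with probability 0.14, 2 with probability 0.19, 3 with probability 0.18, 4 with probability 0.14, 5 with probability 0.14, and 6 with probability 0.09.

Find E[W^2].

11.5

E[W^2] = Σ w^2·P(W=w)
 = 0·0.12 + 1·0.14 + 4·0.19 + 9·0.18 + 16·0.14 + 25·0.14 + 36·0.09
 = 0 + 0.14 + 0.76 + 1.62 + 2.24 + 3.5 + 3.24
 = 11.5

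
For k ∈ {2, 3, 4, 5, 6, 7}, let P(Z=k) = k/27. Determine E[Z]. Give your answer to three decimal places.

5.148

E[Z] = Σ z·P(Z=z)
 = 2·2/27 + 3·1/9 + 4·4/27 + 5·5/27 + 6·2/9 + 7·7/27
 = 4/27 + 1/3 + 16/27 + 25/27 + 4/3 + 49/27
 = 139/27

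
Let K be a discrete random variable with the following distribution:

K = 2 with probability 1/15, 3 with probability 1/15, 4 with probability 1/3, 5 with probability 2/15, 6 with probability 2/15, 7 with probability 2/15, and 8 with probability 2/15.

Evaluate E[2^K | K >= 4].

80

P(K >= 4) = 1/3 + 2/15 + 2/15 + 2/15 + 2/15 = 13/15.
E[2^K | K >= 4] = [16·1/3 + 32·2/15 + 64·2/15 + 128·2/15 + 256·2/15] / (13/15)
 = 208/3 / (13/15)
 = 80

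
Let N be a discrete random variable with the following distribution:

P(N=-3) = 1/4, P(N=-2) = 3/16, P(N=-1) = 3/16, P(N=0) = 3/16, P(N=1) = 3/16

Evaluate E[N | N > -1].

0.5

P(N > -1) = 3/16 + 3/16 = 3/8.
E[N | N > -1] = [0·3/16 + 1·3/16] / (3/8)
 = 3/16 / (3/8)
 = 1/2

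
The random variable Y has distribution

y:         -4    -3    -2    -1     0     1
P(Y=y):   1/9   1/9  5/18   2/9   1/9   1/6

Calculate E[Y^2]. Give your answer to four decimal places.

E[Y^2] = Σ y^2·P(Y=y)
 = 16·1/9 + 9·1/9 + 4·5/18 + 1·2/9 + 0·1/9 + 1·1/6
 = 16/9 + 1 + 10/9 + 2/9 + 0 + 1/6
 = 77/18

4.2778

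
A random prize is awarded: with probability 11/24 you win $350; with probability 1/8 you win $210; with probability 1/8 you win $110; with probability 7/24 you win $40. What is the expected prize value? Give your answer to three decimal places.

212.083

E[payout] = 350·11/24 + 210·1/8 + 110·1/8 + 40·7/24
 = 1925/12 + 105/4 + 55/4 + 35/3
 = 2545/12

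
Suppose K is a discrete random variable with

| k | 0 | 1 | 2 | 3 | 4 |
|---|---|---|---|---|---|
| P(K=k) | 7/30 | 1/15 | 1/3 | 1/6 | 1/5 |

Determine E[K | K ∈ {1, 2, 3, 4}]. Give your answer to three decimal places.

2.652

P(K ∈ {1, 2, 3, 4}) = 1/15 + 1/3 + 1/6 + 1/5 = 23/30.
E[K | K ∈ {1, 2, 3, 4}] = [1·1/15 + 2·1/3 + 3·1/6 + 4·1/5] / (23/30)
 = 61/30 / (23/30)
 = 61/23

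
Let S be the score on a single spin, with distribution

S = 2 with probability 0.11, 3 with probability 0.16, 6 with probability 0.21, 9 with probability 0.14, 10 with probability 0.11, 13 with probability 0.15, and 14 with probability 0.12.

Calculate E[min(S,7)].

E[min(S,7)] = Σ min(s,7)·P(S=s)
 = 2·0.11 + 3·0.16 + 6·0.21 + 7·0.14 + 7·0.11 + 7·0.15 + 7·0.12
 = 0.22 + 0.48 + 1.26 + 0.98 + 0.77 + 1.05 + 0.84
 = 5.6

5.6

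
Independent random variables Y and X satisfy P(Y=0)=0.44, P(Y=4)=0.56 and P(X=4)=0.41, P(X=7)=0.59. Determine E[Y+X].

E[Y+X] = Σ_y Σ_x (y+x) · P(Y=y)P(X=x)
 = 4·0.1804 + 7·0.2596 + 8·0.2296 + 11·0.3304
 = 0.7216 + 1.8172 + 1.8368 + 3.6344
 = 8.01

8.01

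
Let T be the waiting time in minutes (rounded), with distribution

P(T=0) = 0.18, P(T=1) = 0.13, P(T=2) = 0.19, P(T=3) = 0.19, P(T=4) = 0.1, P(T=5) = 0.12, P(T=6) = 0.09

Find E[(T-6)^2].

15

E[(T-6)^2] = Σ (t-6)^2·P(T=t)
 = 36·0.18 + 25·0.13 + 16·0.19 + 9·0.19 + 4·0.1 + 1·0.12 + 0·0.09
 = 6.48 + 3.25 + 3.04 + 1.71 + 0.4 + 0.12 + 0
 = 15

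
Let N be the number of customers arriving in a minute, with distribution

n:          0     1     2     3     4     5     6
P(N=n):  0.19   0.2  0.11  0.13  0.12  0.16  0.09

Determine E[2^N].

14.87

E[2^N] = Σ 2^n·P(N=n)
 = 1·0.19 + 2·0.2 + 4·0.11 + 8·0.13 + 16·0.12 + 32·0.16 + 64·0.09
 = 0.19 + 0.4 + 0.44 + 1.04 + 1.92 + 5.12 + 5.76
 = 14.87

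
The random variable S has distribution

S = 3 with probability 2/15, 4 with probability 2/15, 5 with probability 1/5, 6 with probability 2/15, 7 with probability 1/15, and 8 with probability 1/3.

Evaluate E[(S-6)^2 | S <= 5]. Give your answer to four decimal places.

4.1429

P(S <= 5) = 2/15 + 2/15 + 1/5 = 7/15.
E[(S-6)^2 | S <= 5] = [9·2/15 + 4·2/15 + 1·1/5] / (7/15)
 = 29/15 / (7/15)
 = 29/7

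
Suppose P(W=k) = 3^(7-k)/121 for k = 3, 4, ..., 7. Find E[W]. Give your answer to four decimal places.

E[W] = Σ w·P(W=w)
 = 3·81/121 + 4·27/121 + 5·9/121 + 6·3/121 + 7·1/121
 = 243/121 + 108/121 + 45/121 + 18/121 + 7/121
 = 421/121

3.4793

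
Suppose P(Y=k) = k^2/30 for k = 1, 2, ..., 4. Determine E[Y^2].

E[Y^2] = Σ y^2·P(Y=y)
 = 1·1/30 + 4·2/15 + 9·3/10 + 16·8/15
 = 1/30 + 8/15 + 27/10 + 128/15
 = 59/5

11.8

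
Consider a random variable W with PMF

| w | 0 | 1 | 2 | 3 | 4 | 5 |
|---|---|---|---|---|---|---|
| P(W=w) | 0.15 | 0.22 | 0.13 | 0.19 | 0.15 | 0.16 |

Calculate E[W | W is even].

P(W is even) = 0.15 + 0.13 + 0.15 = 0.43.
E[W | W is even] = [0·0.15 + 2·0.13 + 4·0.15] / 0.43
 = 0.86 / 0.43
 = 2

2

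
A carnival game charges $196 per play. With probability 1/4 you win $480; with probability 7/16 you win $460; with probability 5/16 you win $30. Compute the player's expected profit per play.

E[payout] = 480·1/4 + 460·7/16 + 30·5/16
 = 120 + 805/4 + 75/8
 = 2645/8
Net = 2645/8 - 196 = 1077/8

134.625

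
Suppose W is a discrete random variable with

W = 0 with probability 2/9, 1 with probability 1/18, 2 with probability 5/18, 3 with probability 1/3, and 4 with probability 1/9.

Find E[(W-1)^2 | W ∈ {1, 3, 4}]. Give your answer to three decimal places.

P(W ∈ {1, 3, 4}) = 1/18 + 1/3 + 1/9 = 1/2.
E[(W-1)^2 | W ∈ {1, 3, 4}] = [0·1/18 + 4·1/3 + 9·1/9] / (1/2)
 = 7/3 / (1/2)
 = 14/3

4.667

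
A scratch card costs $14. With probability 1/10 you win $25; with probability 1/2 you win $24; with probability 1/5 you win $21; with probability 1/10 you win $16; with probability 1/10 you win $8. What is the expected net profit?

7.1

E[payout] = 25·1/10 + 24·1/2 + 21·1/5 + 16·1/10 + 8·1/10
 = 5/2 + 12 + 21/5 + 8/5 + 4/5
 = 211/10
Net = 211/10 - 14 = 71/10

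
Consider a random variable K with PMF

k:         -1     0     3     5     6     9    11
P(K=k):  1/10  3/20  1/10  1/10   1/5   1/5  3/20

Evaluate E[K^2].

E[K^2] = Σ k^2·P(K=k)
 = 1·1/10 + 0·3/20 + 9·1/10 + 25·1/10 + 36·1/5 + 81·1/5 + 121·3/20
 = 1/10 + 0 + 9/10 + 5/2 + 36/5 + 81/5 + 363/20
 = 901/20

45.05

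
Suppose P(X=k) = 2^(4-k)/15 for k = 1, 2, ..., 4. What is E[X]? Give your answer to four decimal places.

1.7333

E[X] = Σ x·P(X=x)
 = 1·8/15 + 2·4/15 + 3·2/15 + 4·1/15
 = 8/15 + 8/15 + 2/5 + 4/15
 = 26/15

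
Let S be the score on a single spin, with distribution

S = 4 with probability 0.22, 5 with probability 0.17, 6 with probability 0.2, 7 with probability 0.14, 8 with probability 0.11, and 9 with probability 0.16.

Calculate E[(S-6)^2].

3.07

E[(S-6)^2] = Σ (s-6)^2·P(S=s)
 = 4·0.22 + 1·0.17 + 0·0.2 + 1·0.14 + 4·0.11 + 9·0.16
 = 0.88 + 0.17 + 0 + 0.14 + 0.44 + 1.44
 = 3.07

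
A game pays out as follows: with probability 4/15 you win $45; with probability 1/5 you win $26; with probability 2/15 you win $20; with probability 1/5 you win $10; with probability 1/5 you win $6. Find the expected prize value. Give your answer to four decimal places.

E[payout] = 45·4/15 + 26·1/5 + 20·2/15 + 10·1/5 + 6·1/5
 = 12 + 26/5 + 8/3 + 2 + 6/5
 = 346/15

23.0667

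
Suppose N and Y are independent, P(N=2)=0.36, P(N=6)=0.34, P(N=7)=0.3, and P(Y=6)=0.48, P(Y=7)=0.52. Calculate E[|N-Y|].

E[|N-Y|] = Σ_n Σ_y |n-y| · P(N=n)P(Y=y)
 = 4·0.1728 + 5·0.1872 + 0·0.1632 + 1·0.1768 + 1·0.144 + 0·0.156
 = 0.6912 + 0.936 + 0 + 0.1768 + 0.144 + 0
 = 1.948

1.948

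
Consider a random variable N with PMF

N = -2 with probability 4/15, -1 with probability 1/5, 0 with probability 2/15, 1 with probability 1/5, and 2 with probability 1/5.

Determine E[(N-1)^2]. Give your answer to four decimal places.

E[(N-1)^2] = Σ (n-1)^2·P(N=n)
 = 9·4/15 + 4·1/5 + 1·2/15 + 0·1/5 + 1·1/5
 = 12/5 + 4/5 + 2/15 + 0 + 1/5
 = 53/15

3.5333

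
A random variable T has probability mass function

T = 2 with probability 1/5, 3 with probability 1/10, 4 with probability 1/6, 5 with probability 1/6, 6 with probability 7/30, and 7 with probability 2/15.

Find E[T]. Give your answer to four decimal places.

E[T] = Σ t·P(T=t)
 = 2·1/5 + 3·1/10 + 4·1/6 + 5·1/6 + 6·7/30 + 7·2/15
 = 2/5 + 3/10 + 2/3 + 5/6 + 7/5 + 14/15
 = 68/15

4.5333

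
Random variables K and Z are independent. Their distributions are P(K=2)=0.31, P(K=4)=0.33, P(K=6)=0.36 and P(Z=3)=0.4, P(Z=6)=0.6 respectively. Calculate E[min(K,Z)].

3.536

E[min(K,Z)] = Σ_k Σ_z min(k,z) · P(K=k)P(Z=z)
 = 2·0.124 + 2·0.186 + 3·0.132 + 4·0.198 + 3·0.144 + 6·0.216
 = 0.248 + 0.372 + 0.396 + 0.792 + 0.432 + 1.296
 = 3.536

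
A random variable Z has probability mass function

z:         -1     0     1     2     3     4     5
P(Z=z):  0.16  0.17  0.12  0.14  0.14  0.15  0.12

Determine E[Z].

1.86

E[Z] = Σ z·P(Z=z)
 = (-1)·0.16 + 0·0.17 + 1·0.12 + 2·0.14 + 3·0.14 + 4·0.15 + 5·0.12
 = (-0.16) + 0 + 0.12 + 0.28 + 0.42 + 0.6 + 0.6
 = 1.86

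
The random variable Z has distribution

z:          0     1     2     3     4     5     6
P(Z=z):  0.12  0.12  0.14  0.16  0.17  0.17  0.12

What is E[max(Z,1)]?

E[max(Z,1)] = Σ max(z,1)·P(Z=z)
 = 1·0.12 + 1·0.12 + 2·0.14 + 3·0.16 + 4·0.17 + 5·0.17 + 6·0.12
 = 0.12 + 0.12 + 0.28 + 0.48 + 0.68 + 0.85 + 0.72
 = 3.25

3.25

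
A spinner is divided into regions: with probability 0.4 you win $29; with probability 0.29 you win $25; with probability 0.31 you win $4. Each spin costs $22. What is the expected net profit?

-1.91

E[payout] = 29·0.4 + 25·0.29 + 4·0.31
 = 11.6 + 7.25 + 1.24
 = 20.09
Net = 20.09 - 22 = -1.91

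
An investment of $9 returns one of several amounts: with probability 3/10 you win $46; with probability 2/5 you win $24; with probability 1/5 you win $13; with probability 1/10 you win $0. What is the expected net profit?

E[payout] = 46·3/10 + 24·2/5 + 13·1/5 + 0·1/10
 = 69/5 + 48/5 + 13/5 + 0
 = 26
Net = 26 - 9 = 17

17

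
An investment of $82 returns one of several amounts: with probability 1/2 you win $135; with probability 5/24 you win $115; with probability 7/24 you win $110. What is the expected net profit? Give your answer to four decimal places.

41.5417

E[payout] = 135·1/2 + 115·5/24 + 110·7/24
 = 135/2 + 575/24 + 385/12
 = 2965/24
Net = 2965/24 - 82 = 997/24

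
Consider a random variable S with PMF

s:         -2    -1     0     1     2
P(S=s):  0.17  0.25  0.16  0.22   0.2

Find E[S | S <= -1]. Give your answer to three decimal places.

-1.405

P(S <= -1) = 0.17 + 0.25 = 0.42.
E[S | S <= -1] = [(-2)·0.17 + (-1)·0.25] / 0.42
 = -0.59 / 0.42
 = -59/42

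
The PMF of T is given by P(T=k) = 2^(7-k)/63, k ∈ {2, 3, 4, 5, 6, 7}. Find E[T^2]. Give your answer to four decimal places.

9.8571

E[T^2] = Σ t^2·P(T=t)
 = 4·32/63 + 9·16/63 + 16·8/63 + 25·4/63 + 36·2/63 + 49·1/63
 = 128/63 + 16/7 + 128/63 + 100/63 + 8/7 + 7/9
 = 69/7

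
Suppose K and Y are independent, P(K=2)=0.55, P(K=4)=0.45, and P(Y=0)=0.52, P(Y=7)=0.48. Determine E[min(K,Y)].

1.392

E[min(K,Y)] = Σ_k Σ_y min(k,y) · P(K=k)P(Y=y)
 = 0·0.286 + 2·0.264 + 0·0.234 + 4·0.216
 = 0 + 0.528 + 0 + 0.864
 = 1.392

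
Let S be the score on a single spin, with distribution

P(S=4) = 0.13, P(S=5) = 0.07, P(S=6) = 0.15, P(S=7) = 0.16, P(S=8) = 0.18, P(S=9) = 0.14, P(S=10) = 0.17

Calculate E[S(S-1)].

49.64

E[S(S-1)] = Σ s(s-1)·P(S=s)
 = 12·0.13 + 20·0.07 + 30·0.15 + 42·0.16 + 56·0.18 + 72·0.14 + 90·0.17
 = 1.56 + 1.4 + 4.5 + 6.72 + 10.08 + 10.08 + 15.3
 = 49.64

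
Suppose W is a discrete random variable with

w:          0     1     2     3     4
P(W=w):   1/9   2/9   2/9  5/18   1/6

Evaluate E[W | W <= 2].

P(W <= 2) = 1/9 + 2/9 + 2/9 = 5/9.
E[W | W <= 2] = [0·1/9 + 1·2/9 + 2·2/9] / (5/9)
 = 2/3 / (5/9)
 = 6/5

1.2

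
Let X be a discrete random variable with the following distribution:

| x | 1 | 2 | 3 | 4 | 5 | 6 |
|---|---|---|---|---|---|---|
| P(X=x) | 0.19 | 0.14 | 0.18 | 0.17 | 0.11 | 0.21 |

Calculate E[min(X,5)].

E[min(X,5)] = Σ min(x,5)·P(X=x)
 = 1·0.19 + 2·0.14 + 3·0.18 + 4·0.17 + 5·0.11 + 5·0.21
 = 0.19 + 0.28 + 0.54 + 0.68 + 0.55 + 1.05
 = 3.29

3.29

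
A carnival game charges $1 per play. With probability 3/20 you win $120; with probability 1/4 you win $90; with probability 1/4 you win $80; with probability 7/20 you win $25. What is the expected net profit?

68.25

E[payout] = 120·3/20 + 90·1/4 + 80·1/4 + 25·7/20
 = 18 + 45/2 + 20 + 35/4
 = 277/4
Net = 277/4 - 1 = 273/4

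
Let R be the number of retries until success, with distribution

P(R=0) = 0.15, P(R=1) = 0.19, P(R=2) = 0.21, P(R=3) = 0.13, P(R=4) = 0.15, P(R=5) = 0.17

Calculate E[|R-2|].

1.43

E[|R-2|] = Σ |r-2|·P(R=r)
 = 2·0.15 + 1·0.19 + 0·0.21 + 1·0.13 + 2·0.15 + 3·0.17
 = 0.3 + 0.19 + 0 + 0.13 + 0.3 + 0.51
 = 1.43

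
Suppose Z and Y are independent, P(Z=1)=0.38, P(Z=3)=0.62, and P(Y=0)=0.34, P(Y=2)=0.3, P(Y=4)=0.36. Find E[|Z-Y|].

E[|Z-Y|] = Σ_z Σ_y |z-y| · P(Z=z)P(Y=y)
 = 1·0.1292 + 1·0.114 + 3·0.1368 + 3·0.2108 + 1·0.186 + 1·0.2232
 = 0.1292 + 0.114 + 0.4104 + 0.6324 + 0.186 + 0.2232
 = 1.6952

1.6952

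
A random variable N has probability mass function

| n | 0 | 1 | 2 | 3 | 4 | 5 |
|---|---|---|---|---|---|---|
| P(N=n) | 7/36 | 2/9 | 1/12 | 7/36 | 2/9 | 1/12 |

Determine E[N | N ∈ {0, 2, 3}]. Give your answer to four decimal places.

P(N ∈ {0, 2, 3}) = 7/36 + 1/12 + 7/36 = 17/36.
E[N | N ∈ {0, 2, 3}] = [0·7/36 + 2·1/12 + 3·7/36] / (17/36)
 = 3/4 / (17/36)
 = 27/17

1.5882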